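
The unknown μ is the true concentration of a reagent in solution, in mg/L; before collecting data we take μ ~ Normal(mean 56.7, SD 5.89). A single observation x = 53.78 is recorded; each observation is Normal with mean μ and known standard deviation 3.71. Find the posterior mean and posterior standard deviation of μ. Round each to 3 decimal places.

Posterior mean ≈ 54.609; posterior SD ≈ 3.139

Prior precision 1/τ₀² = 1/5.89² = 0.0288250; data precision n/σ² = 1/3.71² = 0.0726528.
Posterior precision = 0.0288250 + 0.0726528 = 0.101478, giving posterior SD = 1/√0.101478 = 3.139.
Posterior mean = (0.0288250·56.7 + 0.0726528·53.78) / 0.101478 = 54.609.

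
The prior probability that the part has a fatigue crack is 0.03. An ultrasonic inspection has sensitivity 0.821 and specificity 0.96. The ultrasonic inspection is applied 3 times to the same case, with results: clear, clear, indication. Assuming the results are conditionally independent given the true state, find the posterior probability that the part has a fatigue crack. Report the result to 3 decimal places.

Posterior P(H) ≈ 0.022

With H the event that the part has a fatigue crack, the joint likelihood of the observed sequence is P(data|H) = 0.179·0.179·0.821 = 0.026306 and P(data|¬H) = 0.96·0.96·0.04 = 0.036864.
Bayes: P(H|data) = 0.03·0.026306 / (0.03·0.026306 + 0.97·0.036864) = 0.00078917/0.036547 = 0.0216.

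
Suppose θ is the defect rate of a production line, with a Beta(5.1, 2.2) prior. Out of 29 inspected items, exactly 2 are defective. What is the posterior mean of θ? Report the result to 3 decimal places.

Posterior mean ≈ 0.196

Observing 2 successes and 27 failures updates Beta(5.1, 2.2) by adding the success and failure counts to the two shape parameters: α = 5.1+2 = 7.1, β = 2.2+27 = 29.2.
Posterior mean = α/(α+β) = 7.1/36.3 = 0.196.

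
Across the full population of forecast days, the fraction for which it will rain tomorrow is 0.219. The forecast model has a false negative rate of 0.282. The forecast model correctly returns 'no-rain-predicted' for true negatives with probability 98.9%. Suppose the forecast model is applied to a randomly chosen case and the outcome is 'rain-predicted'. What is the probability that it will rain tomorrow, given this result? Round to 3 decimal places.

Let H be the event that it will rain tomorrow. P(H) = 0.219, so P(¬H) = 0.781. With E the 'rain-predicted' result, P(E|H) = 0.718 and P(E|¬H) = 0.011.
P(E) = 0.718·0.219 + 0.011·0.781 = 0.15724 + 0.0085910 = 0.16583.
By Bayes' theorem, P(H|E) = 0.15724 / 0.16583 = 0.948.

P(H | E) ≈ 0.948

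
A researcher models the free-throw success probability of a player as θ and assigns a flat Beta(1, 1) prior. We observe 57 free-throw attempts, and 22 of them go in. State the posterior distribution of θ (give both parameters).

The binomial likelihood is conjugate to the Beta prior: with 22 successes and 35 failures, the posterior is Beta(1+22, 1+35) = Beta(23, 36).

Posterior: Beta(23, 36)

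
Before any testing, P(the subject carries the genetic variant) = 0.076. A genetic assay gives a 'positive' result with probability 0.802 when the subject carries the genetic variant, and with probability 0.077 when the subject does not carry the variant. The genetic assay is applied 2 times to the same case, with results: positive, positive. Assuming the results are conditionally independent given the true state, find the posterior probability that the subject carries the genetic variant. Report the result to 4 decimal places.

With H the event that the subject carries the genetic variant, the joint likelihood of the observed sequence is P(data|H) = 0.802·0.802 = 0.64320 and P(data|¬H) = 0.077·0.077 = 0.0059290.
Bayes: P(H|data) = 0.076·0.64320 / (0.076·0.64320 + 0.924·0.0059290) = 0.048884/0.054362 = 0.8992.

Posterior P(H) ≈ 0.8992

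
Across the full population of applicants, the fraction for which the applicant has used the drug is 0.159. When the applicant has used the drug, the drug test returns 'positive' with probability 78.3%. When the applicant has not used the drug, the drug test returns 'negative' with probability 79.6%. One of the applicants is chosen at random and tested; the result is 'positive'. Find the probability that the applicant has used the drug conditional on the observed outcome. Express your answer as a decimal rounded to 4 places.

Let H be the event that the applicant has used the drug. P(H) = 0.159, so P(¬H) = 0.841. With E the 'positive' result, P(E|H) = 0.783 and P(E|¬H) = 0.204.
P(E) = 0.783·0.159 + 0.204·0.841 = 0.12450 + 0.17156 = 0.29606.
By Bayes' theorem, P(H|E) = 0.12450 / 0.29606 = 0.4205.

P(H | E) ≈ 0.4205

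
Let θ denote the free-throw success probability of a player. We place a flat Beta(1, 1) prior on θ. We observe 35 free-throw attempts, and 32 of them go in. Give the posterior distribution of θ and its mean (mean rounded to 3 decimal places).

The binomial likelihood is conjugate to the Beta prior: with 32 successes and 3 failures, the posterior is Beta(1+32, 1+3) = Beta(33, 4).
E[θ | data] = 33/(33+4) = 0.892.

Posterior: Beta(33, 4); mean ≈ 0.892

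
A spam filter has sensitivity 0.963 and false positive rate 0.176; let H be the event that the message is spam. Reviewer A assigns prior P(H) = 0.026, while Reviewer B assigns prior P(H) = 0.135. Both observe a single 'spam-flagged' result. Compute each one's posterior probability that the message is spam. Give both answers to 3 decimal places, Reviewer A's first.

P('+'|H) = 0.963, P('+'|¬H) = 0.176.
Reviewer A: numerator 0.963·0.026 = 0.025038; evidence = 0.025038+0.176·0.974 = 0.19646; posterior = 0.127.
Reviewer B: numerator 0.963·0.135 = 0.13001; evidence = 0.13001+0.176·0.865 = 0.28224; posterior = 0.461.

Reviewer A: 0.127; Reviewer B: 0.461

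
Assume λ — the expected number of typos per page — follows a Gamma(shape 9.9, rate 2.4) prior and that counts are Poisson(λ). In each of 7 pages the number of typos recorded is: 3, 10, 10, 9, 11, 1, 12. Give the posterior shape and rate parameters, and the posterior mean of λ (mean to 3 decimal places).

Total count ∑xᵢ = 56 over n = 7 pages.
Gamma is conjugate to the Poisson likelihood: posterior is Gamma(shape = 9.9+56 = 65.9, rate = 2.4+7 = 9.4).
E[λ | data] = 65.9/9.4 = 7.011.

Posterior: Gamma(shape=65.9, rate=9.4); mean ≈ 7.011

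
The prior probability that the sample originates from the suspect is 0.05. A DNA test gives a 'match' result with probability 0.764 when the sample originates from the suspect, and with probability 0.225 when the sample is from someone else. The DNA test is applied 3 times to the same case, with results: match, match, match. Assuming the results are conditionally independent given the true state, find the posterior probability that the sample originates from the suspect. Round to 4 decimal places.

Posterior P(H) ≈ 0.6733

Let H be the event that the sample originates from the suspect; start with P(H) = 0.05. P('match'|H) = 0.764, P('match'|¬H) = 0.225.
Update on result 1 ('match'): P(H) ← 0.764·0.0500 / (0.764·0.0500 + 0.225·0.9500) = 0.038200/0.25195 = 0.1516.
Update on result 2 ('match'): P(H) ← 0.764·0.1516 / (0.764·0.1516 + 0.225·0.8484) = 0.11584/0.30672 = 0.3777.
Update on result 3 ('match'): P(H) ← 0.764·0.3777 / (0.764·0.3777 + 0.225·0.6223) = 0.28853/0.42856 = 0.6733.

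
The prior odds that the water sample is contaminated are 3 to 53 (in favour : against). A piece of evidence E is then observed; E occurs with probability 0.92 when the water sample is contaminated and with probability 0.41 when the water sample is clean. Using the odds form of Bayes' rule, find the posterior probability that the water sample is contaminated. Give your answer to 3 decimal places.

Prior odds = 3/53 = 0.056604. In log-odds, ln(0.056604) = -2.8717.
Add log likelihood ratio: ln(2.2439) = 0.80822.
Posterior log-odds = -2.0635, so posterior odds = exp(-2.0635) = 0.12701. Converting, P(H|E) = 0.12701/1.1270 = 0.113.

Posterior probability ≈ 0.113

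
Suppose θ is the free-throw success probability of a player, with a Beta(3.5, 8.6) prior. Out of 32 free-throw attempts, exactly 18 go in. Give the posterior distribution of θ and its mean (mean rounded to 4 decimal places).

The binomial likelihood is conjugate to the Beta prior: with 18 successes and 14 failures, the posterior is Beta(3.5+18, 8.6+14) = Beta(21.5, 22.6).
Posterior mean = α/(α+β) = 21.5/44.1 = 0.4875.

Posterior: Beta(21.5, 22.6); mean ≈ 0.4875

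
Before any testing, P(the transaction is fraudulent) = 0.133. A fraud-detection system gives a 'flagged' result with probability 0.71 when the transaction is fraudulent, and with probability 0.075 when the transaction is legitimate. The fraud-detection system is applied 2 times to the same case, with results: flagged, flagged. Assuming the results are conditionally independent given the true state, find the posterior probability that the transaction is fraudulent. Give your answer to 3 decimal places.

Posterior P(H) ≈ 0.932

Let H be the event that the transaction is fraudulent; start with P(H) = 0.133. P('flagged'|H) = 0.71, P('flagged'|¬H) = 0.075.
Update on result 1 ('flagged'): P(H) ← 0.71·0.1330 / (0.71·0.1330 + 0.075·0.8670) = 0.094430/0.15946 = 0.5922.
Update on result 2 ('flagged'): P(H) ← 0.71·0.5922 / (0.71·0.5922 + 0.075·0.4078) = 0.42047/0.45105 = 0.9322.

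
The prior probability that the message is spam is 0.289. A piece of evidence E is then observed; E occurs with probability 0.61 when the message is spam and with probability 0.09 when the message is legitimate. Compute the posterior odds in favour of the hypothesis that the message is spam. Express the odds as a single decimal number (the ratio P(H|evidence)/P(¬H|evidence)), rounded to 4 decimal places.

Prior odds = 0.289/(1−0.289) = 0.40647. In log-odds, ln(0.40647) = -0.90025.
Add log likelihood ratio: ln(6.7778) = 1.9136.
Posterior log-odds = 1.0134, so posterior odds = exp(1.0134) = 2.7550.

Posterior odds ≈ 2.7550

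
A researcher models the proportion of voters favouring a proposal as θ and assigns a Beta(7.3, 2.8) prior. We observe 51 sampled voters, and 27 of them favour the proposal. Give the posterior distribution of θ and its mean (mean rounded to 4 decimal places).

Observing 27 successes and 24 failures updates Beta(7.3, 2.8) by adding the success and failure counts to the two shape parameters: α = 7.3+27 = 34.3, β = 2.8+24 = 26.8.
Posterior mean = α/(α+β) = 34.3/61.1 = 0.5614.

Posterior: Beta(34.3, 26.8); mean ≈ 0.5614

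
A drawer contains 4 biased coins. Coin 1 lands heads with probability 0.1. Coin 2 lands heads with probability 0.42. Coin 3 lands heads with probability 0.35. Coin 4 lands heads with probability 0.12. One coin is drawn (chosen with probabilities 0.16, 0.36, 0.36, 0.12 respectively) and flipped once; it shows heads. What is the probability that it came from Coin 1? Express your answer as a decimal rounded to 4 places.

P(heads|C1) = 0.1; P(heads|C2) = 0.42; P(heads|C3) = 0.35; P(heads|C4) = 0.12.
Prior × likelihood for each source: 0.16·0.1=0.01600, 0.36·0.42=0.1512, 0.36·0.35=0.1260, 0.12·0.12=0.01440. Summing gives P(heads) = 0.30760.
P(Coin 1 | heads) = 0.01600 / 0.30760 = 0.0520.

Posterior probability ≈ 0.0520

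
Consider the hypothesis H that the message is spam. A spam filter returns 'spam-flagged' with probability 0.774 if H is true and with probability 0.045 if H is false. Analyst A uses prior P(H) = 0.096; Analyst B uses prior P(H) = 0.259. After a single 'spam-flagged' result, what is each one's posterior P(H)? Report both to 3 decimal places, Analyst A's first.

The likelihood ratio for a 'spam-flagged' result is 0.774/0.045 = 17.200.
Analyst A: prior odds 0.096/0.904 = 0.10619; posterior odds 1.8265; posterior probability 0.646.
Analyst B: prior odds 0.259/0.741 = 0.34953; posterior odds 6.0119; posterior probability 0.857.

Analyst A: 0.646; Analyst B: 0.857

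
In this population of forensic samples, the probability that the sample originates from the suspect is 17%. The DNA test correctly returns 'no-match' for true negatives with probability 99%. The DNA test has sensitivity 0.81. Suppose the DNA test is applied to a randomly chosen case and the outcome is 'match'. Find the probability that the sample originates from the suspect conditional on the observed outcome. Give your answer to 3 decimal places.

Write H for 'the sample originates from the suspect'. Prior odds H:¬H = 0.17/0.83 = 0.20482. For the 'match' outcome, the likelihood ratio is 0.81/0.01 = 81.000.
Posterior odds = 0.20482 × 81.000 = 16.590, so P(H|E) = 16.590/(1+16.590) = 0.943.

P(H | E) ≈ 0.943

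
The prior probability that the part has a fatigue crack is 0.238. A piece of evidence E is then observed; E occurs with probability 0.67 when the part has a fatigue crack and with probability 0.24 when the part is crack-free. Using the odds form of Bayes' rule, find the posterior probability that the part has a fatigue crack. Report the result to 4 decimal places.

Prior odds = 0.238/(1−0.238) = 0.31234. In log-odds, ln(0.31234) = -1.1637.
Add log likelihood ratio: ln(2.7917) = 1.0266.
Posterior log-odds = -0.13704, so posterior odds = exp(-0.13704) = 0.87194. Converting, P(H|E) = 0.87194/1.8719 = 0.4658.

Posterior probability ≈ 0.4658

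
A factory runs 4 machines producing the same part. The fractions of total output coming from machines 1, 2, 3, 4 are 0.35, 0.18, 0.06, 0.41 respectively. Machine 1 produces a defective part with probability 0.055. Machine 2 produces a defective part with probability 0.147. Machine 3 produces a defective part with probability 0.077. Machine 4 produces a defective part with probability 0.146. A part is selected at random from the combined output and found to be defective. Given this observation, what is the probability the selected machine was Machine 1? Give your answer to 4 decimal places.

P(defective|M1) = 0.055; P(defective|M2) = 0.147; P(defective|M3) = 0.077; P(defective|M4) = 0.146.
Prior × likelihood for each source: 0.35·0.055=0.01925, 0.18·0.147=0.02646, 0.06·0.077=0.004620, 0.41·0.146=0.05986. Summing gives P(defective) = 0.11019.
P(Machine 1 | defective) = 0.01925 / 0.11019 = 0.1747.

Posterior probability ≈ 0.1747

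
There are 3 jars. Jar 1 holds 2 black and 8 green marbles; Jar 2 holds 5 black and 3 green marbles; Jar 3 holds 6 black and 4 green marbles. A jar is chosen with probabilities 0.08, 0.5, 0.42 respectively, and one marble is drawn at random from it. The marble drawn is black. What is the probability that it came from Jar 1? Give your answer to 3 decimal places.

Posterior probability ≈ 0.028

Tabulate prior·likelihood by source: [1] prior 0.08, lik 0.2, product 0.01600; [2] prior 0.5, lik 0.625, product 0.3125; [3] prior 0.42, lik 0.6, product 0.2520.
Normalizing constant = 0.58050; the posterior for Jar 1 is its product over the sum, 0.01600/0.58050 = 0.028.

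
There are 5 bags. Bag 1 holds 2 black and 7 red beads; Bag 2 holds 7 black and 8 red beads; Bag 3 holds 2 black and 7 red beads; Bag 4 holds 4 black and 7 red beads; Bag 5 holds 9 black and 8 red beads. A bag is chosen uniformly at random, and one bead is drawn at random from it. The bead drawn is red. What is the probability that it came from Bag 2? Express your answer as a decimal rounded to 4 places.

Posterior probability ≈ 0.1669

P(red|Bag 1) = 0.7778; P(red|Bag 2) = 0.5333; P(red|Bag 3) = 0.7778; P(red|Bag 4) = 0.6364; P(red|Bag 5) = 0.4706.
Prior × likelihood for each source: 0.2·0.7778=0.1556, 0.2·0.5333=0.1067, 0.2·0.7778=0.1556, 0.2·0.6364=0.1273, 0.2·0.4706=0.09412. Summing gives P(red) = 0.63917.
P(Bag 2 | red) = 0.1067 / 0.63917 = 0.1669.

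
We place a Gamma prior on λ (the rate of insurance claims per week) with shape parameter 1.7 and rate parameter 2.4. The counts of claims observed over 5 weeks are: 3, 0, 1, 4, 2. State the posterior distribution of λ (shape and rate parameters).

Total count ∑xᵢ = 10 over n = 5 weeks.
Gamma is conjugate to the Poisson likelihood: posterior is Gamma(shape = 1.7+10 = 11.7, rate = 2.4+5 = 7.4).

Posterior: Gamma(shape=11.7, rate=7.4)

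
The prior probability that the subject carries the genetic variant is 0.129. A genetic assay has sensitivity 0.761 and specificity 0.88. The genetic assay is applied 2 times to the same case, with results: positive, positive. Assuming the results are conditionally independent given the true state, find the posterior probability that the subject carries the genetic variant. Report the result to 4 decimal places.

Posterior P(H) ≈ 0.8562

Let H be the event that the subject carries the genetic variant; start with P(H) = 0.129. P('positive'|H) = 0.761, P('positive'|¬H) = 0.12.
Update on result 1 ('positive'): P(H) ← 0.761·0.1290 / (0.761·0.1290 + 0.12·0.8710) = 0.098169/0.20269 = 0.4843.
Update on result 2 ('positive'): P(H) ← 0.761·0.4843 / (0.761·0.4843 + 0.12·0.5157) = 0.36858/0.43046 = 0.8562.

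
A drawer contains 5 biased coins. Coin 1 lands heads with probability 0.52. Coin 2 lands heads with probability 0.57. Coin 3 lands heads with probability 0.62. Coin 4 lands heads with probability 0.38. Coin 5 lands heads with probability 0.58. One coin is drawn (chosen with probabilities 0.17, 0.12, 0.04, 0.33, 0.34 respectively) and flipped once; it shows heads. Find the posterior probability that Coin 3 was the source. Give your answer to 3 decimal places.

P(heads|C1) = 0.52; P(heads|C2) = 0.57; P(heads|C3) = 0.62; P(heads|C4) = 0.38; P(heads|C5) = 0.58.
Prior × likelihood for each source: 0.17·0.52=0.08840, 0.12·0.57=0.06840, 0.04·0.62=0.02480, 0.33·0.38=0.1254, 0.34·0.58=0.1972. Summing gives P(heads) = 0.50420.
P(Coin 3 | heads) = 0.02480 / 0.50420 = 0.049.

Posterior probability ≈ 0.049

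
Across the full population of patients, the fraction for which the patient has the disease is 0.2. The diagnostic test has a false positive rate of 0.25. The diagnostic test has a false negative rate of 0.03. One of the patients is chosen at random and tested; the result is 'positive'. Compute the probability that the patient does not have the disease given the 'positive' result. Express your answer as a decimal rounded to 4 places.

Let H be the event that the patient has the disease. P(H) = 0.2, so P(¬H) = 0.8. With E the 'positive' result, P(E|H) = 0.97 and P(E|¬H) = 0.25.
P(E) = 0.97·0.2 + 0.25·0.8 = 0.19400 + 0.20000 = 0.39400.
By Bayes' theorem, P(H|E) = 0.19400 / 0.39400 = 0.4924. Hence P(¬H|E) = 1 − 0.4924 = 0.5076.

P(¬H | E) ≈ 0.5076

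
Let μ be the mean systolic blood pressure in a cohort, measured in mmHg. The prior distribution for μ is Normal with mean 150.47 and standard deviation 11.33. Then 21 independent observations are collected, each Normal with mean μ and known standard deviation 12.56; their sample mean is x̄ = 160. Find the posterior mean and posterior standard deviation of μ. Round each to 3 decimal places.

Posterior mean ≈ 159.473; posterior SD ≈ 2.664

With known σ, the Normal prior is conjugate. Weight on the data is w = (n/σ²)/(n/σ² + 1/τ₀²) = 0.133119/(0.133119+0.00779005) = 0.94472.
Posterior mean = w·x̄ + (1−w)·μ₀ = 0.94472·160 + 0.055284·150.47 = 159.473. Posterior variance = 1/(0.133119+0.00779005) = 7.09678, so SD = 2.664.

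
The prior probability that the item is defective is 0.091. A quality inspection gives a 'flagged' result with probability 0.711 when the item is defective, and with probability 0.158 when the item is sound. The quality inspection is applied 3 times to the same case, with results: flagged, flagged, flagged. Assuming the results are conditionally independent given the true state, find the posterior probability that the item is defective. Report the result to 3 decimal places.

Posterior P(H) ≈ 0.901

With H the event that the item is defective, the joint likelihood of the observed sequence is P(data|H) = 0.711·0.711·0.711 = 0.35943 and P(data|¬H) = 0.158·0.158·0.158 = 0.0039443.
Bayes: P(H|data) = 0.091·0.35943 / (0.091·0.35943 + 0.909·0.0039443) = 0.032708/0.036293 = 0.9012.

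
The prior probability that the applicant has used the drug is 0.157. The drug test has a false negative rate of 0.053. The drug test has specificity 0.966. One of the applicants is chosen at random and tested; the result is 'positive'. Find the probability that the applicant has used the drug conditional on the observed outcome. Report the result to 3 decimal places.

P(H | E) ≈ 0.838

Write H for 'the applicant has used the drug'. Prior odds H:¬H = 0.157/0.843 = 0.18624. For the 'positive' outcome, the likelihood ratio is 0.947/0.034 = 27.853.
Posterior odds = 0.18624 × 27.853 = 5.1873, so P(H|E) = 5.1873/(1+5.1873) = 0.838.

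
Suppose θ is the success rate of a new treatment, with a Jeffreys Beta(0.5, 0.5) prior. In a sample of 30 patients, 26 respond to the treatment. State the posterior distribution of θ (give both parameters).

Posterior: Beta(26.5, 4.5)

Observing 26 successes and 4 failures updates Beta(0.5, 0.5) by adding the success and failure counts to the two shape parameters: α = 0.5+26 = 26.5, β = 0.5+4 = 4.5.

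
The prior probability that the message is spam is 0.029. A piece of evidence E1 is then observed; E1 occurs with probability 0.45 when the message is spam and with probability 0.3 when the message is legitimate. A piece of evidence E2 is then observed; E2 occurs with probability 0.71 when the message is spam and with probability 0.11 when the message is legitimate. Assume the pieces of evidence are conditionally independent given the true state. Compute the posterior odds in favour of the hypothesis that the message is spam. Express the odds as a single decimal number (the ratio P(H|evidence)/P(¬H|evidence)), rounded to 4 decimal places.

Prior odds = 0.029/(1−0.029) = 0.029866.
Likelihood ratio for E1 = 0.45/0.3 = 1.5000.
Likelihood ratio for E2 = 0.71/0.11 = 6.4545.
Posterior odds = prior odds × LR₁ × LR₂ = 0.28916.

Posterior odds ≈ 0.2892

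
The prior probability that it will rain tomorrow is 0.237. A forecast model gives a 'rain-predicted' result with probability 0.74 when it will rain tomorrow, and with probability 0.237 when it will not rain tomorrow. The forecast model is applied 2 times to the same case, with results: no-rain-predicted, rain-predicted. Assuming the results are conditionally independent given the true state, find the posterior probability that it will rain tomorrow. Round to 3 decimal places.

With H the event that it will rain tomorrow, the joint likelihood of the observed sequence is P(data|H) = 0.26·0.74 = 0.19240 and P(data|¬H) = 0.763·0.237 = 0.18083.
Bayes: P(H|data) = 0.237·0.19240 / (0.237·0.19240 + 0.763·0.18083) = 0.045599/0.18357 = 0.2484.

Posterior P(H) ≈ 0.248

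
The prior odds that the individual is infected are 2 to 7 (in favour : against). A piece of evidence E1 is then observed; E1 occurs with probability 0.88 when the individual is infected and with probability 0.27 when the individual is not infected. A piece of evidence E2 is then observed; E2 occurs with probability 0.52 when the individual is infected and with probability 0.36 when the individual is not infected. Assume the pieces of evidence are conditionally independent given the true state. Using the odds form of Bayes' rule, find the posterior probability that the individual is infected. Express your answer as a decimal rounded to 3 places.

Posterior probability ≈ 0.574

Prior odds = 2/7 = 0.28571.
Likelihood ratio for E1 = 0.88/0.27 = 3.2593.
Likelihood ratio for E2 = 0.52/0.36 = 1.4444.
Posterior odds = prior odds × LR₁ × LR₂ = 1.3451.
Posterior probability = odds/(1+odds) = 1.3451/2.3451 = 0.574.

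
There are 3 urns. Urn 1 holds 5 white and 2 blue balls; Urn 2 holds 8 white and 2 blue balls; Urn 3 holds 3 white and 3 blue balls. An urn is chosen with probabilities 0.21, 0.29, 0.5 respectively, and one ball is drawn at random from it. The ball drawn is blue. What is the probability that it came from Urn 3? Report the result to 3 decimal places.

Posterior probability ≈ 0.679

Tabulate prior·likelihood by source: [1] prior 0.21, lik 0.2857, product 0.06000; [2] prior 0.29, lik 0.2, product 0.05800; [3] prior 0.5, lik 0.5, product 0.2500.
Normalizing constant = 0.36800; the posterior for Urn 3 is its product over the sum, 0.2500/0.36800 = 0.679.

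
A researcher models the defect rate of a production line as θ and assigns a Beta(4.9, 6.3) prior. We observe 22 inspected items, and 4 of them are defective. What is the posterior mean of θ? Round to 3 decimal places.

Posterior mean ≈ 0.268

The binomial likelihood is conjugate to the Beta prior: with 4 successes and 18 failures, the posterior is Beta(4.9+4, 6.3+18) = Beta(8.9, 24.3).
E[θ | data] = 8.9/(8.9+24.3) = 0.268.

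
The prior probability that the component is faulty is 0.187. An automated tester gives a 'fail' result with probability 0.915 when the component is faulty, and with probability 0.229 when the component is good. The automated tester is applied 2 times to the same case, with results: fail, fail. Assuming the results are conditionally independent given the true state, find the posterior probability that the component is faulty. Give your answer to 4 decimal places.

Posterior P(H) ≈ 0.7860

Let H be the event that the component is faulty; start with P(H) = 0.187. P('fail'|H) = 0.915, P('fail'|¬H) = 0.229.
Update on result 1 ('fail'): P(H) ← 0.915·0.1870 / (0.915·0.1870 + 0.229·0.8130) = 0.17111/0.35728 = 0.4789.
Update on result 2 ('fail'): P(H) ← 0.915·0.4789 / (0.915·0.4789 + 0.229·0.5211) = 0.43820/0.55753 = 0.7860.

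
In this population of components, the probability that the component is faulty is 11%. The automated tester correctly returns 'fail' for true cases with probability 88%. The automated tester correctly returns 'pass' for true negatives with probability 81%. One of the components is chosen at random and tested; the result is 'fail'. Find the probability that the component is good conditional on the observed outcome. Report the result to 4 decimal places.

P(¬H | E) ≈ 0.6360

Write H for 'the component is faulty'. Prior odds H:¬H = 0.11/0.89 = 0.12360. For the 'fail' outcome, the likelihood ratio is 0.88/0.19 = 4.6316.
Posterior odds = 0.12360 × 4.6316 = 0.57244, so P(H|E) = 0.57244/(1+0.57244) = 0.3640. Then P(¬H|E) = 1 − 0.3640 = 0.6360.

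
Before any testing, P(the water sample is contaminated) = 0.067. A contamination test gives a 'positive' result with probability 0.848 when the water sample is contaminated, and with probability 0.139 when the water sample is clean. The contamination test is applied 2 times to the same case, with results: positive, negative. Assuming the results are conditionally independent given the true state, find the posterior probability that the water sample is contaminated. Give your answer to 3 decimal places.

Posterior P(H) ≈ 0.072

With H the event that the water sample is contaminated, the joint likelihood of the observed sequence is P(data|H) = 0.848·0.152 = 0.12890 and P(data|¬H) = 0.139·0.861 = 0.11968.
Bayes: P(H|data) = 0.067·0.12890 / (0.067·0.12890 + 0.933·0.11968) = 0.0086360/0.12030 = 0.0718.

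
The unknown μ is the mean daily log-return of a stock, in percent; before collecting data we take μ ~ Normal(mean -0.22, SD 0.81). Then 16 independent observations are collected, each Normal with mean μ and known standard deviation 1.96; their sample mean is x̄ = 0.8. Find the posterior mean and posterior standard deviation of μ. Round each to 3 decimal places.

Prior precision 1/τ₀² = 1/0.81² = 1.52416; data precision n/σ² = 16/1.96² = 4.16493.
Posterior precision = 1.52416 + 4.16493 = 5.68909, giving posterior SD = 1/√5.68909 = 0.419.
Posterior mean = (1.52416·-0.22 + 4.16493·0.8) / 5.68909 = 0.527.

Posterior mean ≈ 0.527; posterior SD ≈ 0.419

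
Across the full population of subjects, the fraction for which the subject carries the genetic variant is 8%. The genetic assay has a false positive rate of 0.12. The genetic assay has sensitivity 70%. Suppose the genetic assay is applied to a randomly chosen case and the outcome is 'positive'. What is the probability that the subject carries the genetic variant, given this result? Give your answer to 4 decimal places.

Let H be the event that the subject carries the genetic variant. P(H) = 0.08, so P(¬H) = 0.92. With E the 'positive' result, P(E|H) = 0.7 and P(E|¬H) = 0.12.
P(E) = 0.7·0.08 + 0.12·0.92 = 0.056000 + 0.11040 = 0.16640.
By Bayes' theorem, P(H|E) = 0.056000 / 0.16640 = 0.3365.

P(H | E) ≈ 0.3365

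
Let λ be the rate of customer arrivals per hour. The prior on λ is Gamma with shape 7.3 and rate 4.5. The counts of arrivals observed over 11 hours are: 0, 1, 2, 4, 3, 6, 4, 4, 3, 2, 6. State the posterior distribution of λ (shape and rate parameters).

Total count ∑xᵢ = 35 over n = 11 hours.
Gamma is conjugate to the Poisson likelihood: posterior is Gamma(shape = 7.3+35 = 42.3, rate = 4.5+11 = 15.5).

Posterior: Gamma(shape=42.3, rate=15.5)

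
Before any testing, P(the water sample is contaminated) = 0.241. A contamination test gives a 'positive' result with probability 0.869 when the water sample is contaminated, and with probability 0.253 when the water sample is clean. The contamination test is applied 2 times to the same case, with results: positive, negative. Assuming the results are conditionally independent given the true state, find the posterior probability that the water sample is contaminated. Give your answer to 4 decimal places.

Posterior P(H) ≈ 0.1606

With H the event that the water sample is contaminated, the joint likelihood of the observed sequence is P(data|H) = 0.869·0.131 = 0.11384 and P(data|¬H) = 0.253·0.747 = 0.18899.
Bayes: P(H|data) = 0.241·0.11384 / (0.241·0.11384 + 0.759·0.18899) = 0.027435/0.17088 = 0.1606.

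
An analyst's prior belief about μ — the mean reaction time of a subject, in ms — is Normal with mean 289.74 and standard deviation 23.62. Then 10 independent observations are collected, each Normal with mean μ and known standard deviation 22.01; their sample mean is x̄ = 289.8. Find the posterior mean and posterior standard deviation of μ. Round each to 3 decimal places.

Prior precision 1/τ₀² = 1/23.62² = 0.00179242; data precision n/σ² = 10/22.01² = 0.0206424.
Posterior precision = 0.00179242 + 0.0206424 = 0.0224348, giving posterior SD = 1/√0.0224348 = 6.676.
Posterior mean = (0.00179242·289.74 + 0.0206424·289.8) / 0.0224348 = 289.795.

Posterior mean ≈ 289.795; posterior SD ≈ 6.676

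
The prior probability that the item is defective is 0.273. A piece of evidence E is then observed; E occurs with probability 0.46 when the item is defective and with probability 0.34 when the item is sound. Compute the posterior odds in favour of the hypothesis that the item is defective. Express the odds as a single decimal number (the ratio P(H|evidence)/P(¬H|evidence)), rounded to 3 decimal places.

Prior odds = 0.273/(1−0.273) = 0.37552. In log-odds, ln(0.37552) = -0.97945.
Add log likelihood ratio: ln(1.3529) = 0.30228.
Posterior log-odds = -0.67717, so posterior odds = exp(-0.67717) = 0.50805.

Posterior odds ≈ 0.508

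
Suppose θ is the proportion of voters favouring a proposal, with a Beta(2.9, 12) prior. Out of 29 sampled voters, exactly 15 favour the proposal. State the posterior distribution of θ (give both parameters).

Posterior: Beta(17.9, 26)

The binomial likelihood is conjugate to the Beta prior: with 15 successes and 14 failures, the posterior is Beta(2.9+15, 12+14) = Beta(17.9, 26).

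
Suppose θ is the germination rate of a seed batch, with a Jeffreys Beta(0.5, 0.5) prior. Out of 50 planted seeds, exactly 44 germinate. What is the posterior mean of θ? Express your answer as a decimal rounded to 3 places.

Posterior mean ≈ 0.873

The binomial likelihood is conjugate to the Beta prior: with 44 successes and 6 failures, the posterior is Beta(0.5+44, 0.5+6) = Beta(44.5, 6.5).
Posterior mean = α/(α+β) = 44.5/51 = 0.873.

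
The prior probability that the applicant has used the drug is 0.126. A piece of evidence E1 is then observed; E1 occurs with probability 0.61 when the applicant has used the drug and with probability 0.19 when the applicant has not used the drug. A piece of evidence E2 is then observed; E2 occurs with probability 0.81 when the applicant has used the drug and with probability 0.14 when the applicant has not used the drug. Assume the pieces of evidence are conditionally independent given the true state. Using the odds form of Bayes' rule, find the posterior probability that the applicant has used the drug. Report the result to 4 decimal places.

Prior odds = 0.126/(1−0.126) = 0.14416.
Likelihood ratio for E1 = 0.61/0.19 = 3.2105.
Likelihood ratio for E2 = 0.81/0.14 = 5.7857.
Posterior odds = prior odds × LR₁ × LR₂ = 2.6779.
Posterior probability = odds/(1+odds) = 2.6779/3.6779 = 0.7281.

Posterior probability ≈ 0.7281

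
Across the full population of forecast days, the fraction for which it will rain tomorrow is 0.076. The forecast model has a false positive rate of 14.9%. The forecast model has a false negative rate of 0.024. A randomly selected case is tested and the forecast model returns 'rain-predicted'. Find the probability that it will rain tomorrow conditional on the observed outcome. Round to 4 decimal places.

Write H for 'it will rain tomorrow'. Prior odds H:¬H = 0.076/0.924 = 0.082251. For the 'rain-predicted' outcome, the likelihood ratio is 0.976/0.149 = 6.5503.
Posterior odds = 0.082251 × 6.5503 = 0.53877, so P(H|E) = 0.53877/(1+0.53877) = 0.3501.

P(H | E) ≈ 0.3501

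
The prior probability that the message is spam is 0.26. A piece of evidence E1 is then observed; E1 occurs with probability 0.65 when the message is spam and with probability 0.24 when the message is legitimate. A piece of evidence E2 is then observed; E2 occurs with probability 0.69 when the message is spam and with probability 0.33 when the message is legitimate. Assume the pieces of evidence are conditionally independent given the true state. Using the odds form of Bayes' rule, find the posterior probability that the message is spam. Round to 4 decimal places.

Posterior probability ≈ 0.6655

Prior odds = 0.26/(1−0.26) = 0.35135.
Likelihood ratio for E1 = 0.65/0.24 = 2.7083.
Likelihood ratio for E2 = 0.69/0.33 = 2.0909.
Posterior odds = prior odds × LR₁ × LR₂ = 1.9897.
Posterior probability = odds/(1+odds) = 1.9897/2.9897 = 0.6655.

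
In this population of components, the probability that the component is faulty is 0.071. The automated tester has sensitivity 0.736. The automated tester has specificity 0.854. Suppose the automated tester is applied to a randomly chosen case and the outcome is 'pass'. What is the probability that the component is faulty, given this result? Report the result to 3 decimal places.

P(H | E) ≈ 0.023

Write H for 'the component is faulty'. Prior odds H:¬H = 0.071/0.929 = 0.076426. For the 'pass' outcome, the likelihood ratio is 0.264/0.854 = 0.30913.
Posterior odds = 0.076426 × 0.30913 = 0.023626, so P(H|E) = 0.023626/(1+0.023626) = 0.023.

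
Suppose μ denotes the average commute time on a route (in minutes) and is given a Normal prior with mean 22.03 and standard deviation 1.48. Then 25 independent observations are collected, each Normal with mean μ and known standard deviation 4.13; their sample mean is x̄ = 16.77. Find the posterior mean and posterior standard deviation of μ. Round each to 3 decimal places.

Posterior mean ≈ 18.019; posterior SD ≈ 0.721

Prior precision 1/τ₀² = 1/1.48² = 0.456538; data precision n/σ² = 25/4.13² = 1.46568.
Posterior precision = 0.456538 + 1.46568 = 1.92222, giving posterior SD = 1/√1.92222 = 0.721.
Posterior mean = (0.456538·22.03 + 1.46568·16.77) / 1.92222 = 18.019.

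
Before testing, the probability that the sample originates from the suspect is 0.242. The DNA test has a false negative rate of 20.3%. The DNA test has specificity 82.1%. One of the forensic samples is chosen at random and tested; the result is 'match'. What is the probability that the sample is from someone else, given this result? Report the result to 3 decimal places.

P(¬H | E) ≈ 0.413

Write H for 'the sample originates from the suspect'. Prior odds H:¬H = 0.242/0.758 = 0.31926. For the 'match' outcome, the likelihood ratio is 0.797/0.179 = 4.4525.
Posterior odds = 0.31926 × 4.4525 = 1.4215, so P(H|E) = 1.4215/(1+1.4215) = 0.587. Then P(¬H|E) = 1 − 0.587 = 0.413.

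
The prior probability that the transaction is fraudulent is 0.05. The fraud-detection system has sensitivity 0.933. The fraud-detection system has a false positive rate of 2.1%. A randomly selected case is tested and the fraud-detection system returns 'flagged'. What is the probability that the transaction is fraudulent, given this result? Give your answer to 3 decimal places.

P(H | E) ≈ 0.700

Write H for 'the transaction is fraudulent'. Prior odds H:¬H = 0.05/0.95 = 0.052632. For the 'flagged' outcome, the likelihood ratio is 0.933/0.021 = 44.429.
Posterior odds = 0.052632 × 44.429 = 2.3383, so P(H|E) = 2.3383/(1+2.3383) = 0.700.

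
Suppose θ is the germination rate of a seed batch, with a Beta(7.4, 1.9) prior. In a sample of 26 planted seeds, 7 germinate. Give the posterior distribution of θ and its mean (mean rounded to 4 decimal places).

Posterior: Beta(14.4, 20.9); mean ≈ 0.4079

The binomial likelihood is conjugate to the Beta prior: with 7 successes and 19 failures, the posterior is Beta(7.4+7, 1.9+19) = Beta(14.4, 20.9).
Posterior mean = α/(α+β) = 14.4/35.3 = 0.4079.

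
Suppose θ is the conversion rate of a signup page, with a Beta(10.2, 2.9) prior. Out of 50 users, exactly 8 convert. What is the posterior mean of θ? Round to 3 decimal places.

The binomial likelihood is conjugate to the Beta prior: with 8 successes and 42 failures, the posterior is Beta(10.2+8, 2.9+42) = Beta(18.2, 44.9).
Posterior mean = α/(α+β) = 18.2/63.1 = 0.288.

Posterior mean ≈ 0.288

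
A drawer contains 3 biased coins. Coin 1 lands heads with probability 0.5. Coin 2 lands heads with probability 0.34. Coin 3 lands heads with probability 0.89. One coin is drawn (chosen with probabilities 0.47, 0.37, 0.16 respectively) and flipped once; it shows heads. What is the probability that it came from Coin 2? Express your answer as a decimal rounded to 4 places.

Posterior probability ≈ 0.2500

Tabulate prior·likelihood by source: [1] prior 0.47, lik 0.5, product 0.2350; [2] prior 0.37, lik 0.34, product 0.1258; [3] prior 0.16, lik 0.89, product 0.1424.
Normalizing constant = 0.50320; the posterior for Coin 2 is its product over the sum, 0.1258/0.50320 = 0.2500.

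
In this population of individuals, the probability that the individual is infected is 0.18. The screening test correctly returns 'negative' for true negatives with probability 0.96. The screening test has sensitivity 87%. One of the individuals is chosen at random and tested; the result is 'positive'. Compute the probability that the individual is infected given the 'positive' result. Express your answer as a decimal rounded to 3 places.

P(H | E) ≈ 0.827

Let H be the event that the individual is infected. P(H) = 0.18, so P(¬H) = 0.82. With E the 'positive' result, P(E|H) = 0.87 and P(E|¬H) = 0.04.
P(E) = 0.87·0.18 + 0.04·0.82 = 0.15660 + 0.032800 = 0.18940.
By Bayes' theorem, P(H|E) = 0.15660 / 0.18940 = 0.827.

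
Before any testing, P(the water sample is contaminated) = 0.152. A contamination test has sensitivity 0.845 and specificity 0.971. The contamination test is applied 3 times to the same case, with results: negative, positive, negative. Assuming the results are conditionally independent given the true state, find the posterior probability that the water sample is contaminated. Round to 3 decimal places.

Let H be the event that the water sample is contaminated; start with P(H) = 0.152. P('positive'|H) = 0.845, P('positive'|¬H) = 0.029.
Update on result 1 ('negative'): P(H) ← 0.155·0.1520 / (0.155·0.1520 + 0.971·0.8480) = 0.023560/0.84697 = 0.0278.
Update on result 2 ('positive'): P(H) ← 0.845·0.0278 / (0.845·0.0278 + 0.029·0.9722) = 0.023505/0.051699 = 0.4547.
Update on result 3 ('negative'): P(H) ← 0.155·0.4547 / (0.155·0.4547 + 0.971·0.5453) = 0.070472/0.60000 = 0.1175.

Posterior P(H) ≈ 0.117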